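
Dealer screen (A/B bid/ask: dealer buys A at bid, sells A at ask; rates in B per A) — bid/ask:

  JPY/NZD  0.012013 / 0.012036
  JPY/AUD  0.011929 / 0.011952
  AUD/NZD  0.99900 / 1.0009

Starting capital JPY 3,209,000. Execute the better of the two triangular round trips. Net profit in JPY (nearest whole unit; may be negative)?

Net profit: JPY 13,478

Best loop JPY → NZD → AUD → JPY:
JPY 3,209,000 × 0.012013 (sell JPY at bid) = NZD 38,549.72
NZD 38,549.72 ÷ 1.0009 (buy AUD at ask) = AUD 38,515.05
AUD 38,515.05 ÷ 0.011952 (buy JPY at ask) = JPY 3,222,478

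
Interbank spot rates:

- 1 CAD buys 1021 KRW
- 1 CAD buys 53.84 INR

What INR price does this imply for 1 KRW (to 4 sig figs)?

1 KRW ÷ 1021 = 0.000979432 CAD
0.000979432 CAD × 53.84 = 0.0527326 INR

KRW/INR = 0.05273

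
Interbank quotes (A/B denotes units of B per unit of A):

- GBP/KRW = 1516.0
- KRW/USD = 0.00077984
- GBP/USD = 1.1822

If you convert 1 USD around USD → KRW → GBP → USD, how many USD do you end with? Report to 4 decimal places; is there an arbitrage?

1.0000 (no arbitrage)

Around USD → KRW → GBP → USD: 1 ÷ 0.00077984 ÷ 1516.0 × 1.1822 = 0.999968
Product ≈ 1 (deviation 0.003%, within rounding noise).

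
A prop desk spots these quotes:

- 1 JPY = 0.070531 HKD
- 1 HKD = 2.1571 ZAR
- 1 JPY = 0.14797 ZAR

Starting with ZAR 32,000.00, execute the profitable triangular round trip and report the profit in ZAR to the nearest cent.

Profit: ZAR 902.33

Profitable loop is ZAR → JPY → HKD → ZAR:
ZAR 32,000.00 ÷ 0.14797 = JPY 216,260
JPY 216,260 × 0.070531 = HKD 15,253.04
HKD 15,253.04 × 2.1571 = ZAR 32,902.33
Profit = ZAR 32,902.33 − ZAR 32,000.00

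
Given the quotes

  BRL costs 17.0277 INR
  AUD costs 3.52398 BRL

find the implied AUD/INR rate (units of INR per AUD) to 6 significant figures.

1 AUD × 3.52398 = 3.52398 BRL
3.52398 BRL × 17.0277 = 60.0053 INR

AUD/INR = 60.0053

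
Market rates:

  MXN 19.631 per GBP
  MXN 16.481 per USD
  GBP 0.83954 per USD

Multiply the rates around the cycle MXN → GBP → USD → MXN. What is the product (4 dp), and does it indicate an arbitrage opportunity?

1.0000 (no arbitrage)

Around MXN → GBP → USD → MXN: 1 ÷ 19.631 ÷ 0.83954 × 16.481 = 0.999999
Product ≈ 1 (deviation 0.000%, within rounding noise).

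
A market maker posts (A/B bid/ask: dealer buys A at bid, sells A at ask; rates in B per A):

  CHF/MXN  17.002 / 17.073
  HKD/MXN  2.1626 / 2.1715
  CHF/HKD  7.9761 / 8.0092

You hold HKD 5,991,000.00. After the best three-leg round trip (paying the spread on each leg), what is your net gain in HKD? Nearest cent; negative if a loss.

Net profit: HKD 61,799.22

Best loop HKD → MXN → CHF → HKD:
HKD 5,991,000.00 × 2.1626 (sell HKD at bid) = MXN 12,956,136.60
MXN 12,956,136.60 ÷ 17.073 (buy CHF at ask) = CHF 758,867.02
CHF 758,867.02 × 7.9761 (sell CHF at bid) = HKD 6,052,799.22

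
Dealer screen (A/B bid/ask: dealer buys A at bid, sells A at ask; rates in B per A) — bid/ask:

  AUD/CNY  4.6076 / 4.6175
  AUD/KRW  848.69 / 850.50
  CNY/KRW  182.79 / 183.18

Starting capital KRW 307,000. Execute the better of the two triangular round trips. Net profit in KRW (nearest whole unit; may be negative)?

Net profit: KRW 1,037

Best loop KRW → CNY → AUD → KRW:
KRW 307,000 ÷ 183.18 (buy CNY at ask) = CNY 1,675.95
CNY 1,675.95 ÷ 4.6175 (buy AUD at ask) = AUD 362.96
AUD 362.96 × 848.69 (sell AUD at bid) = KRW 308,037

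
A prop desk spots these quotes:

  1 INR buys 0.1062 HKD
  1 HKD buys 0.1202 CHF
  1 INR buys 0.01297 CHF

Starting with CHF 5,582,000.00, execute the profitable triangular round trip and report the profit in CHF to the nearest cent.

Profit: CHF 89,537.71

Profitable loop is CHF → HKD → INR → CHF:
CHF 5,582,000.00 ÷ 0.1202 = HKD 46,439,267.89
HKD 46,439,267.89 ÷ 0.1062 = INR 437,281,241.87
INR 437,281,241.87 × 0.01297 = CHF 5,671,537.71
Profit = CHF 5,671,537.71 − CHF 5,582,000.00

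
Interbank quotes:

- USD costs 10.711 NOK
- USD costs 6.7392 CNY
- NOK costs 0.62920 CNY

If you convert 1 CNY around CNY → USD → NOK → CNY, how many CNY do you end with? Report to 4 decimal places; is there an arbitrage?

Around CNY → USD → NOK → CNY: 1 ÷ 6.7392 × 10.711 × 0.62920 = 1.000024
Product ≈ 1 (deviation 0.002%, within rounding noise).

1.0000 (no arbitrage)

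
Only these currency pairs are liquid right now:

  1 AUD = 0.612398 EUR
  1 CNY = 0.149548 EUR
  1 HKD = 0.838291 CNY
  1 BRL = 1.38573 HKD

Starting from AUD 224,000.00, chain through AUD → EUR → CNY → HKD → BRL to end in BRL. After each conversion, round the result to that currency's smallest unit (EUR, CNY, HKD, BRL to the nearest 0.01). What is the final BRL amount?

BRL 789,637.46

AUD 224,000.00 × 0.612398 = EUR 137,177.15
EUR 137,177.15 ÷ 0.149548 = CNY 917,278.40
CNY 917,278.40 ÷ 0.838291 = HKD 1,094,224.32
HKD 1,094,224.32 ÷ 1.38573 = BRL 789,637.46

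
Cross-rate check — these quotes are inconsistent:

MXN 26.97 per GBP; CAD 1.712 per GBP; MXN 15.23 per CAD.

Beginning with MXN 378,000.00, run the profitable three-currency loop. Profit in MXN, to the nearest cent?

Profitable loop is MXN → CAD → GBP → MXN:
MXN 378,000.00 ÷ 15.23 = CAD 24,819.44
CAD 24,819.44 ÷ 1.712 = GBP 14,497.33
GBP 14,497.33 × 26.97 = MXN 390,993.09
Profit = MXN 390,993.09 − MXN 378,000.00

Profit: MXN 12,993.09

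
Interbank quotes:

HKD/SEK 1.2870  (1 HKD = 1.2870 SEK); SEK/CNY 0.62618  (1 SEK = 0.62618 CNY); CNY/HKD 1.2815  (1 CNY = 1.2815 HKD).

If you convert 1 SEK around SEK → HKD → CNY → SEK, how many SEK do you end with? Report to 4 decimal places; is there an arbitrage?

0.9683 (arbitrage exists)

Around SEK → HKD → CNY → SEK: 1 ÷ 1.2870 ÷ 1.2815 ÷ 0.62618 = 0.968286
Product < 1; profitable direction is SEK → CNY → HKD → SEK.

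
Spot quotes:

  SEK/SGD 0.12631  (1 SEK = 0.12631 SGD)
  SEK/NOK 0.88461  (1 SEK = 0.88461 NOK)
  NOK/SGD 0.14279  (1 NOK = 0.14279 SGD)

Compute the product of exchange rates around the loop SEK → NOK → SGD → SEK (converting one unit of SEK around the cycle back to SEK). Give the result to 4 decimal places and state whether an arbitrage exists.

1.0000 (no arbitrage)

Around SEK → NOK → SGD → SEK: 1 × 0.88461 × 0.14279 ÷ 0.12631 = 1.000027
Product ≈ 1 (deviation 0.003%, within rounding noise).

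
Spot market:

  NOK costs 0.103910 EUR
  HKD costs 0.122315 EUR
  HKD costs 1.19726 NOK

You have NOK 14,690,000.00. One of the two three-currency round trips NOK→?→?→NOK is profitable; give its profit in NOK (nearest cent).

Profit: NOK 251,283.08

Profitable loop is NOK → EUR → HKD → NOK:
NOK 14,690,000.00 × 0.103910 = EUR 1,526,437.90
EUR 1,526,437.90 ÷ 0.122315 = HKD 12,479,564.24
HKD 12,479,564.24 × 1.19726 = NOK 14,941,283.08
Profit = NOK 14,941,283.08 − NOK 14,690,000.00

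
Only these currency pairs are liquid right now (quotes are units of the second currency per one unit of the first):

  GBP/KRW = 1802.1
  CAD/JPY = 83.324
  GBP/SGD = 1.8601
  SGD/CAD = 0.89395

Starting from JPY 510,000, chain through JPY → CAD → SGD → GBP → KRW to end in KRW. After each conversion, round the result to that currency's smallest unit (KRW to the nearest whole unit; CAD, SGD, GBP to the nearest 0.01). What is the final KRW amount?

KRW 6,633,296

JPY 510,000 ÷ 83.324 = CAD 6,120.69
CAD 6,120.69 ÷ 0.89395 = SGD 6,846.79
SGD 6,846.79 ÷ 1.8601 = GBP 3,680.87
GBP 3,680.87 × 1802.1 = KRW 6,633,296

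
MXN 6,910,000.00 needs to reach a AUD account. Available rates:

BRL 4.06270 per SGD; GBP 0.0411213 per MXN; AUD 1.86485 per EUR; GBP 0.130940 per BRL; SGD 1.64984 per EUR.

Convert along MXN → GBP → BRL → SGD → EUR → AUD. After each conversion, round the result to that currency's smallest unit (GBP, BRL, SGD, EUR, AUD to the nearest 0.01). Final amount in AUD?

MXN 6,910,000.00 × 0.0411213 = GBP 284,148.18
GBP 284,148.18 ÷ 0.130940 = BRL 2,170,064.00
BRL 2,170,064.00 ÷ 4.06270 = SGD 534,143.30
SGD 534,143.30 ÷ 1.64984 = EUR 323,754.61
EUR 323,754.61 × 1.86485 = AUD 603,753.78

AUD 603,753.78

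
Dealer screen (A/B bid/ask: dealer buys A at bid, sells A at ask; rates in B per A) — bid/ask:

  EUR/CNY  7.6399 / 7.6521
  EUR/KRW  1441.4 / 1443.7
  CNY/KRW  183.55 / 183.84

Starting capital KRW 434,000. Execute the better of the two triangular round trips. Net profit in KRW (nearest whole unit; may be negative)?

Net profit: KRW 10,686

Best loop KRW → CNY → EUR → KRW:
KRW 434,000 ÷ 183.84 (buy CNY at ask) = CNY 2,360.75
CNY 2,360.75 ÷ 7.6521 (buy EUR at ask) = EUR 308.51
EUR 308.51 × 1441.4 (sell EUR at bid) = KRW 444,686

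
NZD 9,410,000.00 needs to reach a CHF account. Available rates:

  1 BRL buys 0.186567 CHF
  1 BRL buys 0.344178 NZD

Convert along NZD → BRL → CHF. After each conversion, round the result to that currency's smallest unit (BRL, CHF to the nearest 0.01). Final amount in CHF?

CHF 5,100,835.82

NZD 9,410,000.00 ÷ 0.344178 = BRL 27,340,504.04
BRL 27,340,504.04 × 0.186567 = CHF 5,100,835.82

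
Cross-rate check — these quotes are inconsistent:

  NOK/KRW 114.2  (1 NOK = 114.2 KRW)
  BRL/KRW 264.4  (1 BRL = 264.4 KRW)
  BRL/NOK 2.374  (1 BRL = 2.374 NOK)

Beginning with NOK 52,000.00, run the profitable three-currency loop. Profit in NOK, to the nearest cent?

Profitable loop is NOK → KRW → BRL → NOK:
NOK 52,000.00 × 114.2 = KRW 5,938,400
KRW 5,938,400 ÷ 264.4 = BRL 22,459.91
BRL 22,459.91 × 2.374 = NOK 53,319.82
Profit = NOK 53,319.82 − NOK 52,000.00

Profit: NOK 1,319.82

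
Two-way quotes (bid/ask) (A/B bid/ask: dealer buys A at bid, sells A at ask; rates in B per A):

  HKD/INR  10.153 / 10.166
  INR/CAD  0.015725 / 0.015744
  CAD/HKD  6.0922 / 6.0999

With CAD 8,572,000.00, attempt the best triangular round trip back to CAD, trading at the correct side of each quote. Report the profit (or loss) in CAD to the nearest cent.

Net profit: CAD 207,994.84

Best loop CAD → INR → HKD → CAD:
CAD 8,572,000.00 ÷ 0.015744 (buy INR at ask) = INR 544,461,382.11
INR 544,461,382.11 ÷ 10.166 (buy HKD at ask) = HKD 53,557,090.51
HKD 53,557,090.51 ÷ 6.0999 (buy CAD at ask) = CAD 8,779,994.84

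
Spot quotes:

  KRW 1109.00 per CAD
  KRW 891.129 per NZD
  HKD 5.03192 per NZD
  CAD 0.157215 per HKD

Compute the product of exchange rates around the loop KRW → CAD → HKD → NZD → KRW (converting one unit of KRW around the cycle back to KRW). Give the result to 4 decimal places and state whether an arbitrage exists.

Around KRW → CAD → HKD → NZD → KRW: 1 ÷ 1109.00 ÷ 0.157215 ÷ 5.03192 × 891.129 = 1.015737
Product > 1; profitable direction is KRW → CAD → HKD → NZD → KRW.

1.0157 (arbitrage exists)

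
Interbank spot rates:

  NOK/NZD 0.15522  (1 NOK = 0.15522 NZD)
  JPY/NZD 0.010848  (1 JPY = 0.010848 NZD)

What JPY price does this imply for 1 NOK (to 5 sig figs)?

1 NOK × 0.15522 = 0.15522 NZD
0.15522 NZD ÷ 0.010848 = 14.3086 JPY

NOK/JPY = 14.309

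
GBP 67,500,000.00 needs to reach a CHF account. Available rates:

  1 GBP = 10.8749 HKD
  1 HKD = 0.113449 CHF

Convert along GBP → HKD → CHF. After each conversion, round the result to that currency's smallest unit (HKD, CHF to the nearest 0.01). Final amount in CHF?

CHF 83,277,890.78

GBP 67,500,000.00 × 10.8749 = HKD 734,055,750.00
HKD 734,055,750.00 × 0.113449 = CHF 83,277,890.78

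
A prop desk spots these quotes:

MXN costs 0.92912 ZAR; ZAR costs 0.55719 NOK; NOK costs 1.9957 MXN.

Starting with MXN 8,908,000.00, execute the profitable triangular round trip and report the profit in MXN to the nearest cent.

Profit: MXN 295,448.53

Profitable loop is MXN → ZAR → NOK → MXN:
MXN 8,908,000.00 × 0.92912 = ZAR 8,276,600.96
ZAR 8,276,600.96 × 0.55719 = NOK 4,611,639.29
NOK 4,611,639.29 × 1.9957 = MXN 9,203,448.53
Profit = MXN 9,203,448.53 − MXN 8,908,000.00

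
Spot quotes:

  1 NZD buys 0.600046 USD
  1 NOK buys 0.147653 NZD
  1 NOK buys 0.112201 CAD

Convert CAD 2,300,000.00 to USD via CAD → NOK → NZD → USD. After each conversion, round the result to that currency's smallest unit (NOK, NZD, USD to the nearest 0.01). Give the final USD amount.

CAD 2,300,000.00 ÷ 0.112201 = NOK 20,498,926.03
NOK 20,498,926.03 × 0.147653 = NZD 3,026,727.93
NZD 3,026,727.93 × 0.600046 = USD 1,816,175.99

USD 1,816,175.99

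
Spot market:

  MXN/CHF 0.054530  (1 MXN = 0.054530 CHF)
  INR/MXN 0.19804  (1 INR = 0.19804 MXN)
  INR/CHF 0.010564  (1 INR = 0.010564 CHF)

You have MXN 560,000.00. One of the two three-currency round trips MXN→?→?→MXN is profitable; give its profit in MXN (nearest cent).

Profit: MXN 12,463.83

Profitable loop is MXN → CHF → INR → MXN:
MXN 560,000.00 × 0.054530 = CHF 30,536.80
CHF 30,536.80 ÷ 0.010564 = INR 2,890,647.48
INR 2,890,647.48 × 0.19804 = MXN 572,463.83
Profit = MXN 572,463.83 − MXN 560,000.00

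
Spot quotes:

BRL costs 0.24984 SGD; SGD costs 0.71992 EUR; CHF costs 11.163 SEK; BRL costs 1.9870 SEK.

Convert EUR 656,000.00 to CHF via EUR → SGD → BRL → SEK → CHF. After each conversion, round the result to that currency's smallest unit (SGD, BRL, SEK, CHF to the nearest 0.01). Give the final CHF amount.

EUR 656,000.00 ÷ 0.71992 = SGD 911,212.36
SGD 911,212.36 ÷ 0.24984 = BRL 3,647,183.64
BRL 3,647,183.64 × 1.9870 = SEK 7,246,953.89
SEK 7,246,953.89 ÷ 11.163 = CHF 649,194.11

CHF 649,194.11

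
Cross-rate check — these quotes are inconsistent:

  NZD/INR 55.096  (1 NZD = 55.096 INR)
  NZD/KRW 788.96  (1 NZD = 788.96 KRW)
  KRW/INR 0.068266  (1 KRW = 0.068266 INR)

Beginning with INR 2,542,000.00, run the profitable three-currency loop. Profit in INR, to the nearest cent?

Profitable loop is INR → KRW → NZD → INR:
INR 2,542,000.00 ÷ 0.068266 = KRW 37,236,692
KRW 37,236,692 ÷ 788.96 = NZD 47,197.19
NZD 47,197.19 × 55.096 = INR 2,600,376.15
Profit = INR 2,600,376.15 − INR 2,542,000.00

Profit: INR 58,376.15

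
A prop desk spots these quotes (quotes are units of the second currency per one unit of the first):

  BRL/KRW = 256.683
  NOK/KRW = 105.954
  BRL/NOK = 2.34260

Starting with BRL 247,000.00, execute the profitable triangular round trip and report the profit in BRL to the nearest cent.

Profit: BRL 8,433.92

Profitable loop is BRL → KRW → NOK → BRL:
BRL 247,000.00 × 256.683 = KRW 63,400,701
KRW 63,400,701 ÷ 105.954 = NOK 598,379.49
NOK 598,379.49 ÷ 2.34260 = BRL 255,433.92
Profit = BRL 255,433.92 − BRL 247,000.00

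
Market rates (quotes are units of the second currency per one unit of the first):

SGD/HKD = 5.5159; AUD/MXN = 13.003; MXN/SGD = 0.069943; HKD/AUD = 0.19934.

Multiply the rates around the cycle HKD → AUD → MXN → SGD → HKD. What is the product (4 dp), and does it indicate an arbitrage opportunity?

1.0000 (no arbitrage)

Around HKD → AUD → MXN → SGD → HKD: 1 × 0.19934 × 13.003 × 0.069943 × 5.5159 = 0.999997
Product ≈ 1 (deviation 0.000%, within rounding noise).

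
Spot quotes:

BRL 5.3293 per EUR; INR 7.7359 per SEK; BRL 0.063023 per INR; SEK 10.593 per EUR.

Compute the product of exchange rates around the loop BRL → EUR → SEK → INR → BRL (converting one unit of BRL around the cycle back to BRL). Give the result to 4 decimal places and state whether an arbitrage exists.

Around BRL → EUR → SEK → INR → BRL: 1 ÷ 5.3293 × 10.593 × 7.7359 × 0.063023 = 0.969078
Product < 1; profitable direction is BRL → INR → SEK → EUR → BRL.

0.9691 (arbitrage exists)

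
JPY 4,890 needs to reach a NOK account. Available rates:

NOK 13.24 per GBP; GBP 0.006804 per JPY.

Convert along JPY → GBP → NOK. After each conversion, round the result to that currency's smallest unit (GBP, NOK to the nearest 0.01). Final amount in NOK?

NOK 440.49

JPY 4,890 × 0.006804 = GBP 33.27
GBP 33.27 × 13.24 = NOK 440.49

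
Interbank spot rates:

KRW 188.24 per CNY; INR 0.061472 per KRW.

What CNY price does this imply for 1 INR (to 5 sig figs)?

INR/CNY = 0.086419

1 INR ÷ 0.061472 = 16.2676 KRW
16.2676 KRW ÷ 188.24 = 0.0864193 CNY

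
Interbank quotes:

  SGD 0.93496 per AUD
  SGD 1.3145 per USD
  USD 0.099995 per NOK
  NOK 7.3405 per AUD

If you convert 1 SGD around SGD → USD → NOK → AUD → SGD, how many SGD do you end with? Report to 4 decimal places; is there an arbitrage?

0.9690 (arbitrage exists)

Around SGD → USD → NOK → AUD → SGD: 1 ÷ 1.3145 ÷ 0.099995 ÷ 7.3405 × 0.93496 = 0.969011
Product < 1; profitable direction is SGD → AUD → NOK → USD → SGD.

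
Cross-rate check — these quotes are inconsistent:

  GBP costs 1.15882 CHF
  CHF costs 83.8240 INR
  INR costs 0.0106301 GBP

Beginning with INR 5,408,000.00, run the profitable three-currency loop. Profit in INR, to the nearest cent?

Profit: INR 176,166.98

Profitable loop is INR → GBP → CHF → INR:
INR 5,408,000.00 × 0.0106301 = GBP 57,487.58
GBP 57,487.58 × 1.15882 = CHF 66,617.76
CHF 66,617.76 × 83.8240 = INR 5,584,166.98
Profit = INR 5,584,166.98 − INR 5,408,000.00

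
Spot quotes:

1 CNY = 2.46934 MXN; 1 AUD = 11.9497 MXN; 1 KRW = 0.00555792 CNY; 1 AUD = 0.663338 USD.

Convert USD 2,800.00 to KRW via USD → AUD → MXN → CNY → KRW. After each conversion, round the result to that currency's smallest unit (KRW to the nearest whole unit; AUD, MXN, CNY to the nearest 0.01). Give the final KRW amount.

KRW 3,675,254

USD 2,800.00 ÷ 0.663338 = AUD 4,221.08
AUD 4,221.08 × 11.9497 = MXN 50,440.64
MXN 50,440.64 ÷ 2.46934 = CNY 20,426.77
CNY 20,426.77 ÷ 0.00555792 = KRW 3,675,254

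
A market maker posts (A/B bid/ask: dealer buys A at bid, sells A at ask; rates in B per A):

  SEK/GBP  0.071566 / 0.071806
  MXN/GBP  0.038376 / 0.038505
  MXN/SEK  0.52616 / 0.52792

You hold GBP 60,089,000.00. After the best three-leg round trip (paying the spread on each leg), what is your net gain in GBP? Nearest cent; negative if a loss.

Best loop GBP → SEK → MXN → GBP:
GBP 60,089,000.00 ÷ 0.071806 (buy SEK at ask) = SEK 836,824,220.82
SEK 836,824,220.82 ÷ 0.52792 (buy MXN at ask) = MXN 1,585,134,529.51
MXN 1,585,134,529.51 × 0.038376 (sell MXN at bid) = GBP 60,831,122.70

Net profit: GBP 742,122.70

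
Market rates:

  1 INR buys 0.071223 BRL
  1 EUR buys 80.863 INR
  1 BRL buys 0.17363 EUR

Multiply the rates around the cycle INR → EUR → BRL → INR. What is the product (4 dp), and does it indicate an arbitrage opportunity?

1.0000 (no arbitrage)

Around INR → EUR → BRL → INR: 1 ÷ 80.863 ÷ 0.17363 ÷ 0.071223 = 1.000012
Product ≈ 1 (deviation 0.001%, within rounding noise).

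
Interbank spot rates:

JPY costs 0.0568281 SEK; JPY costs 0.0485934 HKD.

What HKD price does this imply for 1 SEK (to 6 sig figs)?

SEK/HKD = 0.855095

1 SEK ÷ 0.0568281 = 17.5969 JPY
17.5969 JPY × 0.0485934 = 0.855095 HKD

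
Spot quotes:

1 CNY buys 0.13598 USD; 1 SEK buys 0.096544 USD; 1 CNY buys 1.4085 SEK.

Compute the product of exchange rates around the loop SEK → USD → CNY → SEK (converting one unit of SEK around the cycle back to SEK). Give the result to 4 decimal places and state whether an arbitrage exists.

Around SEK → USD → CNY → SEK: 1 × 0.096544 ÷ 0.13598 × 1.4085 = 1.000016
Product ≈ 1 (deviation 0.002%, within rounding noise).

1.0000 (no arbitrage)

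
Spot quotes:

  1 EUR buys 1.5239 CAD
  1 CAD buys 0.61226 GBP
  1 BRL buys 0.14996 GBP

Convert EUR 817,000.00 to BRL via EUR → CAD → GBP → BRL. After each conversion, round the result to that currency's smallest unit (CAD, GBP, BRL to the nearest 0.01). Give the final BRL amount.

BRL 5,083,220.86

EUR 817,000.00 × 1.5239 = CAD 1,245,026.30
CAD 1,245,026.30 × 0.61226 = GBP 762,279.80
GBP 762,279.80 ÷ 0.14996 = BRL 5,083,220.86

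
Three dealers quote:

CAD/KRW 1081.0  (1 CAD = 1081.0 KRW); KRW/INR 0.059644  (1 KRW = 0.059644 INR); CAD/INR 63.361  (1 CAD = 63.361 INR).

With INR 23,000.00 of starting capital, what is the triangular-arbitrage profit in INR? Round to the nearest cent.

Profitable loop is INR → CAD → KRW → INR:
INR 23,000.00 ÷ 63.361 = CAD 363.00
CAD 363.00 × 1081.0 = KRW 392,402
KRW 392,402 × 0.059644 = INR 23,404.44
Profit = INR 23,404.44 − INR 23,000.00

Profit: INR 404.44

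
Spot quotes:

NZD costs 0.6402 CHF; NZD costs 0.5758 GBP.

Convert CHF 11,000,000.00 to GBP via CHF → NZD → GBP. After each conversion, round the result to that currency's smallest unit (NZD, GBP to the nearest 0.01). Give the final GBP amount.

CHF 11,000,000.00 ÷ 0.6402 = NZD 17,182,130.58
NZD 17,182,130.58 × 0.5758 = GBP 9,893,470.79

GBP 9,893,470.79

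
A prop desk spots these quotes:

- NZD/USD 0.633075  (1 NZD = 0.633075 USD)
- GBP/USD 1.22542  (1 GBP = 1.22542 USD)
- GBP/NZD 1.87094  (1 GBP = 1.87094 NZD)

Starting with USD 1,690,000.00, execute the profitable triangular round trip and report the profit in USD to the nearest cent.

Profit: USD 58,463.80

Profitable loop is USD → NZD → GBP → USD:
USD 1,690,000.00 ÷ 0.633075 = NZD 2,669,509.93
NZD 2,669,509.93 ÷ 1.87094 = GBP 1,426,828.19
GBP 1,426,828.19 × 1.22542 = USD 1,748,463.80
Profit = USD 1,748,463.80 − USD 1,690,000.00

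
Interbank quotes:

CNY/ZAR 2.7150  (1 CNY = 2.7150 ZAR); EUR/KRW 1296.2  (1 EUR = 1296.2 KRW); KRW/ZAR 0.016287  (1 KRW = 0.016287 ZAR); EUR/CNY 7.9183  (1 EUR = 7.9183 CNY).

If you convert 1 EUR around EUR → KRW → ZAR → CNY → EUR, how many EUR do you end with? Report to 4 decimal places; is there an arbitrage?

Around EUR → KRW → ZAR → CNY → EUR: 1 × 1296.2 × 0.016287 ÷ 2.7150 ÷ 7.9183 = 0.982000
Product < 1; profitable direction is EUR → CNY → ZAR → KRW → EUR.

0.9820 (arbitrage exists)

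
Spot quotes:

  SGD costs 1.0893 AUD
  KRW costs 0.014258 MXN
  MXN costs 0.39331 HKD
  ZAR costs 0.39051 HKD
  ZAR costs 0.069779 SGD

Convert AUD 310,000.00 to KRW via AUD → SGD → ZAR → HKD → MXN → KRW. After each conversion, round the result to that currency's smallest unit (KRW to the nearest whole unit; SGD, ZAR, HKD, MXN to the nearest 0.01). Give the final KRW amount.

AUD 310,000.00 ÷ 1.0893 = SGD 284,586.43
SGD 284,586.43 ÷ 0.069779 = ZAR 4,078,396.51
ZAR 4,078,396.51 × 0.39051 = HKD 1,592,654.62
HKD 1,592,654.62 ÷ 0.39331 = MXN 4,049,362.13
MXN 4,049,362.13 ÷ 0.014258 = KRW 284,006,321

KRW 284,006,321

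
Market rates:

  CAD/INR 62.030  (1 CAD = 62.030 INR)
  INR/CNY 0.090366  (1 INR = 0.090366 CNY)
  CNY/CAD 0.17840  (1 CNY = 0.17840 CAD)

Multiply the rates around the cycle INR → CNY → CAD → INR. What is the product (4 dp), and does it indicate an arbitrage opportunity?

Around INR → CNY → CAD → INR: 1 × 0.090366 × 0.17840 × 62.030 = 1.000004
Product ≈ 1 (deviation 0.000%, within rounding noise).

1.0000 (no arbitrage)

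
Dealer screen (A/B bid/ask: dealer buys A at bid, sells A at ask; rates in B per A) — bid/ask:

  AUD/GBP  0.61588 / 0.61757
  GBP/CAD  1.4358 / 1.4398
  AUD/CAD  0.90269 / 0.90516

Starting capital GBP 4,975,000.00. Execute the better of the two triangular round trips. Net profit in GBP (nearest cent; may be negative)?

Net profit: GBP 75,604.44

Best loop GBP → AUD → CAD → GBP:
GBP 4,975,000.00 ÷ 0.61757 (buy AUD at ask) = AUD 8,055,766.96
AUD 8,055,766.96 × 0.90269 (sell AUD at bid) = CAD 7,271,860.27
CAD 7,271,860.27 ÷ 1.4398 (buy GBP at ask) = GBP 5,050,604.44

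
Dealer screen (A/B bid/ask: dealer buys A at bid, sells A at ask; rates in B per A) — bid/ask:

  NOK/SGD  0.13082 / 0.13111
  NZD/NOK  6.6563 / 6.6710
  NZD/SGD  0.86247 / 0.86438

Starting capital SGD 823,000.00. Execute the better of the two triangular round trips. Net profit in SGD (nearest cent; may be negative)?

Net profit: SGD 6,090.92

Best loop SGD → NZD → NOK → SGD:
SGD 823,000.00 ÷ 0.86438 (buy NZD at ask) = NZD 952,127.54
NZD 952,127.54 × 6.6563 (sell NZD at bid) = NOK 6,337,646.52
NOK 6,337,646.52 × 0.13082 (sell NOK at bid) = SGD 829,090.92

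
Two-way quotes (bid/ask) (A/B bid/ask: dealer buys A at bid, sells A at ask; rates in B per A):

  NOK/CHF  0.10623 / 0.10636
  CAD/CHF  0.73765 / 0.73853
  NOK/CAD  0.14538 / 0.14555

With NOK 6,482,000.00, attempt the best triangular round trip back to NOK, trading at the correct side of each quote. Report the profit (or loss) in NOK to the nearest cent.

Net profit: NOK 53,603.69

Best loop NOK → CAD → CHF → NOK:
NOK 6,482,000.00 × 0.14538 (sell NOK at bid) = CAD 942,353.16
CAD 942,353.16 × 0.73765 (sell CAD at bid) = CHF 695,126.81
CHF 695,126.81 ÷ 0.10636 (buy NOK at ask) = NOK 6,535,603.69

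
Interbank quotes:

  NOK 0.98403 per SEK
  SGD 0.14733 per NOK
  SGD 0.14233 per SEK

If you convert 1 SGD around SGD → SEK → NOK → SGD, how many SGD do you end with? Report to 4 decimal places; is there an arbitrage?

Around SGD → SEK → NOK → SGD: 1 ÷ 0.14233 × 0.98403 × 0.14733 = 1.018599
Product > 1; profitable direction is SGD → SEK → NOK → SGD.

1.0186 (arbitrage exists)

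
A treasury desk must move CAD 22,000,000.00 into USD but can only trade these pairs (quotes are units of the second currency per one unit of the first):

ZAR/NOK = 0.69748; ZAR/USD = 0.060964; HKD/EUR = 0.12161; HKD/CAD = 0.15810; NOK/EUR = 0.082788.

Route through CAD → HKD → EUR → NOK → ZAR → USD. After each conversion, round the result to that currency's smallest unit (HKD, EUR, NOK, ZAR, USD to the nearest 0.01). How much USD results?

CAD 22,000,000.00 ÷ 0.15810 = HKD 139,152,435.17
HKD 139,152,435.17 × 0.12161 = EUR 16,922,327.64
EUR 16,922,327.64 ÷ 0.082788 = NOK 204,405,561.68
NOK 204,405,561.68 ÷ 0.69748 = ZAR 293,062,971.96
ZAR 293,062,971.96 × 0.060964 = USD 17,866,291.02

USD 17,866,291.02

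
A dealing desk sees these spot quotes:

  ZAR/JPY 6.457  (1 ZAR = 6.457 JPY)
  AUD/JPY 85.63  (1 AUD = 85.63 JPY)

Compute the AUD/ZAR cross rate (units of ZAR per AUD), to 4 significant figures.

1 AUD × 85.63 = 85.63 JPY
85.63 JPY ÷ 6.457 = 13.2616 ZAR

AUD/ZAR = 13.26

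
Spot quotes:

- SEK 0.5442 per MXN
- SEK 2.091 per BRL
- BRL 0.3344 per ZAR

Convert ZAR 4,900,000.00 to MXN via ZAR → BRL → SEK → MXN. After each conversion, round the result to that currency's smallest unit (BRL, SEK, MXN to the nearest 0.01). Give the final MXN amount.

MXN 6,295,900.33

ZAR 4,900,000.00 × 0.3344 = BRL 1,638,560.00
BRL 1,638,560.00 × 2.091 = SEK 3,426,228.96
SEK 3,426,228.96 ÷ 0.5442 = MXN 6,295,900.33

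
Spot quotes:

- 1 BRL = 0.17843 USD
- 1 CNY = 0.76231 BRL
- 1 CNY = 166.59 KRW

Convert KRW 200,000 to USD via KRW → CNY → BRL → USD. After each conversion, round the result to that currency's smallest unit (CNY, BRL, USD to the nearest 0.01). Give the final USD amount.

USD 163.30

KRW 200,000 ÷ 166.59 = CNY 1,200.55
CNY 1,200.55 × 0.76231 = BRL 915.19
BRL 915.19 × 0.17843 = USD 163.30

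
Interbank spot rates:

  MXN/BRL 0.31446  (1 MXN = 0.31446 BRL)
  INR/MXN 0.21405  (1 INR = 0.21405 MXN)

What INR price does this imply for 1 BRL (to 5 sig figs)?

1 BRL ÷ 0.31446 = 3.18005 MXN
3.18005 MXN ÷ 0.21405 = 14.8566 INR

BRL/INR = 14.857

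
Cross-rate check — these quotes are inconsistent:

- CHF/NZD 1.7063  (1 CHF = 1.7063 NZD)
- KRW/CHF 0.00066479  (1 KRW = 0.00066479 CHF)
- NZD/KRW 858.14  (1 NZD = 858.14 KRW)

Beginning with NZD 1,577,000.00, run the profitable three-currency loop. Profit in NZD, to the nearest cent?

Profit: NZD 43,069.62

Profitable loop is NZD → CHF → KRW → NZD:
NZD 1,577,000.00 ÷ 1.7063 = CHF 924,222.00
CHF 924,222.00 ÷ 0.00066479 = KRW 1,390,246,545
KRW 1,390,246,545 ÷ 858.14 = NZD 1,620,069.62
Profit = NZD 1,620,069.62 − NZD 1,577,000.00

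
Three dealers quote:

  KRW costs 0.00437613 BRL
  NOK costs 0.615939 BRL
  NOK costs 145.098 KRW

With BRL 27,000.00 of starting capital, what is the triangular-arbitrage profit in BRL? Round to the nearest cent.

Profit: BRL 834.13

Profitable loop is BRL → NOK → KRW → BRL:
BRL 27,000.00 ÷ 0.615939 = NOK 43,835.51
NOK 43,835.51 × 145.098 = KRW 6,360,445
KRW 6,360,445 × 0.00437613 = BRL 27,834.13
Profit = BRL 27,834.13 − BRL 27,000.00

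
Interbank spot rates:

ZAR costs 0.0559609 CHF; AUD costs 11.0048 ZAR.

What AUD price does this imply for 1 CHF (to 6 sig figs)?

CHF/AUD = 1.62380

1 CHF ÷ 0.0559609 = 17.8696 ZAR
17.8696 ZAR ÷ 11.0048 = 1.6238 AUD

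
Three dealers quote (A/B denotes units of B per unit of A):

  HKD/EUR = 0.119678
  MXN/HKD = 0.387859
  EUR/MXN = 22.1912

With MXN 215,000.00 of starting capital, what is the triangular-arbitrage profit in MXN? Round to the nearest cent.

Profit: MXN 6,466.19

Profitable loop is MXN → HKD → EUR → MXN:
MXN 215,000.00 × 0.387859 = HKD 83,389.68
HKD 83,389.68 × 0.119678 = EUR 9,979.91
EUR 9,979.91 × 22.1912 = MXN 221,466.19
Profit = MXN 221,466.19 − MXN 215,000.00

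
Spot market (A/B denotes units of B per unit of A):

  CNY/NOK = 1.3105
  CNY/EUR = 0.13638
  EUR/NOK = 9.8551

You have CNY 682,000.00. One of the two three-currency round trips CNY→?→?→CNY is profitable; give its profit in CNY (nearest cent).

Profit: CNY 17,453.86

Profitable loop is CNY → EUR → NOK → CNY:
CNY 682,000.00 × 0.13638 = EUR 93,011.16
EUR 93,011.16 × 9.8551 = NOK 916,634.28
NOK 916,634.28 ÷ 1.3105 = CNY 699,453.86
Profit = CNY 699,453.86 − CNY 682,000.00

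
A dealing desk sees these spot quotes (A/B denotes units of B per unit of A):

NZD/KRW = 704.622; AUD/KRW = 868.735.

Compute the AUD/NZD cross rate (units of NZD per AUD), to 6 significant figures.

AUD/NZD = 1.23291

1 AUD × 868.735 = 868.735 KRW
868.735 KRW ÷ 704.622 = 1.23291 NZD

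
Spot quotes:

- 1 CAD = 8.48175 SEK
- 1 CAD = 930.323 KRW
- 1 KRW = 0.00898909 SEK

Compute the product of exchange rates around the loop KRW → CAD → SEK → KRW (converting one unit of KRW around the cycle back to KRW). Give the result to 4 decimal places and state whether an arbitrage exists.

1.0142 (arbitrage exists)

Around KRW → CAD → SEK → KRW: 1 ÷ 930.323 × 8.48175 ÷ 0.00898909 = 1.014229
Product > 1; profitable direction is KRW → CAD → SEK → KRW.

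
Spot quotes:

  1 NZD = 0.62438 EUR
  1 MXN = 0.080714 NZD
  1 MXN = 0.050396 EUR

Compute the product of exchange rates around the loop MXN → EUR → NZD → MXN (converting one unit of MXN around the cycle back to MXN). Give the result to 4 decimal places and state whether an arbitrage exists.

1.0000 (no arbitrage)

Around MXN → EUR → NZD → MXN: 1 × 0.050396 ÷ 0.62438 ÷ 0.080714 = 0.999996
Product ≈ 1 (deviation 0.000%, within rounding noise).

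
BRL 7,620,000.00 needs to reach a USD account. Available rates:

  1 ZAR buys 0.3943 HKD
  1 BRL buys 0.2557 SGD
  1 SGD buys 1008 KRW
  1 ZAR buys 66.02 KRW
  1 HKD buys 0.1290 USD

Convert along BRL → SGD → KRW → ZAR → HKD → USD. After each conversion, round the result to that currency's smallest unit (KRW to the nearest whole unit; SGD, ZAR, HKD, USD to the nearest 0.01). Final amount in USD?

USD 1,513,168.18

BRL 7,620,000.00 × 0.2557 = SGD 1,948,434.00
SGD 1,948,434.00 × 1008 = KRW 1,964,021,472
KRW 1,964,021,472 ÷ 66.02 = ZAR 29,748,886.28
ZAR 29,748,886.28 × 0.3943 = HKD 11,729,985.86
HKD 11,729,985.86 × 0.1290 = USD 1,513,168.18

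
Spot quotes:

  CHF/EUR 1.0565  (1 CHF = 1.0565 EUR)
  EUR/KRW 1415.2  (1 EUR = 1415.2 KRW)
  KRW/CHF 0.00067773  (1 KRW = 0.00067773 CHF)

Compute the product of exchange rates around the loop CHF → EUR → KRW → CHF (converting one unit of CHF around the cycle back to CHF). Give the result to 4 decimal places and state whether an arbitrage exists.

1.0133 (arbitrage exists)

Around CHF → EUR → KRW → CHF: 1 × 1.0565 × 1415.2 × 0.00067773 = 1.013314
Product > 1; profitable direction is CHF → EUR → KRW → CHF.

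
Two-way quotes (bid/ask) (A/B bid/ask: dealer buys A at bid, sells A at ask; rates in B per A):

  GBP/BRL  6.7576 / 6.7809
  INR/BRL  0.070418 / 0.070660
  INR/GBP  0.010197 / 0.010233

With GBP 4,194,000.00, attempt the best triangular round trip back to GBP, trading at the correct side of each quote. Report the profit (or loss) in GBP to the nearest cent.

Net profit: GBP 62,197.76

Best loop GBP → INR → BRL → GBP:
GBP 4,194,000.00 ÷ 0.010233 (buy INR at ask) = INR 409,850,483.73
INR 409,850,483.73 × 0.070418 (sell INR at bid) = BRL 28,860,851.36
BRL 28,860,851.36 ÷ 6.7809 (buy GBP at ask) = GBP 4,256,197.76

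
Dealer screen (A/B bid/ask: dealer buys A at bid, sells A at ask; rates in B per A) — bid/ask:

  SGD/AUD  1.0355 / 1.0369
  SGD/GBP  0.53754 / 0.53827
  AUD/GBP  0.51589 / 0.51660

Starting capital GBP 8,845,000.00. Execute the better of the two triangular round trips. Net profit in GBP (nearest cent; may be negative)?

Best loop GBP → AUD → SGD → GBP:
GBP 8,845,000.00 ÷ 0.51660 (buy AUD at ask) = AUD 17,121,564.07
AUD 17,121,564.07 ÷ 1.0369 (buy SGD at ask) = SGD 16,512,261.62
SGD 16,512,261.62 × 0.53754 (sell SGD at bid) = GBP 8,876,001.11

Net profit: GBP 31,001.11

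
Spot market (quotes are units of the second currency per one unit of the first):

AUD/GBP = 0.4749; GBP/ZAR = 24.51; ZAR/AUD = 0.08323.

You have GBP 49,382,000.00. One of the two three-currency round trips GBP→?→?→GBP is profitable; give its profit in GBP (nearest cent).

Profit: GBP 1,591,364.44

Profitable loop is GBP → AUD → ZAR → GBP:
GBP 49,382,000.00 ÷ 0.4749 = AUD 103,983,996.63
AUD 103,983,996.63 ÷ 0.08323 = ZAR 1,249,357,162.45
ZAR 1,249,357,162.45 ÷ 24.51 = GBP 50,973,364.44
Profit = GBP 50,973,364.44 − GBP 49,382,000.00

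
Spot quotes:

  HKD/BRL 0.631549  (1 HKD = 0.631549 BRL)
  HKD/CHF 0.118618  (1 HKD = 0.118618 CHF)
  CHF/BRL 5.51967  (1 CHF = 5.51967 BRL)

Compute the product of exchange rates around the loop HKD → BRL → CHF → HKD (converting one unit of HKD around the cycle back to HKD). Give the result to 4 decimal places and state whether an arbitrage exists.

0.9646 (arbitrage exists)

Around HKD → BRL → CHF → HKD: 1 × 0.631549 ÷ 5.51967 ÷ 0.118618 = 0.964591
Product < 1; profitable direction is HKD → CHF → BRL → HKD.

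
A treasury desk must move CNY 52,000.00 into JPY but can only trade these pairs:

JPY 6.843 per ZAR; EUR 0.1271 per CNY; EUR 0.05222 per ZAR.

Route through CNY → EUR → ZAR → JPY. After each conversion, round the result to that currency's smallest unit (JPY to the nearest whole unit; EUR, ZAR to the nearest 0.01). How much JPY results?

CNY 52,000.00 × 0.1271 = EUR 6,609.20
EUR 6,609.20 ÷ 0.05222 = ZAR 126,564.53
ZAR 126,564.53 × 6.843 = JPY 866,081

JPY 866,081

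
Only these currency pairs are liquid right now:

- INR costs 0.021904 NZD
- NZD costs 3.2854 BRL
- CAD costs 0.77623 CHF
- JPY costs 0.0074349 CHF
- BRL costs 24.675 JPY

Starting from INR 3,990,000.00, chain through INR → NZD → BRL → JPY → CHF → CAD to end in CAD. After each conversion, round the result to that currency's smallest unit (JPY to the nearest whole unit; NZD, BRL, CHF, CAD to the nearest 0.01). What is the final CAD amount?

INR 3,990,000.00 × 0.021904 = NZD 87,396.96
NZD 87,396.96 × 3.2854 = BRL 287,133.97
BRL 287,133.97 × 24.675 = JPY 7,085,031
JPY 7,085,031 × 0.0074349 = CHF 52,676.50
CHF 52,676.50 ÷ 0.77623 = CAD 67,861.97

CAD 67,861.97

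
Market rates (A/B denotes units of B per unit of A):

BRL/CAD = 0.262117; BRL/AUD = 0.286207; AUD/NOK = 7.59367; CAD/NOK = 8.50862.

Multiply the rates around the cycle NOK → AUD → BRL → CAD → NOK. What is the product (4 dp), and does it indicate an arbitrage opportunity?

1.0262 (arbitrage exists)

Around NOK → AUD → BRL → CAD → NOK: 1 ÷ 7.59367 ÷ 0.286207 × 0.262117 × 8.50862 = 1.026177
Product > 1; profitable direction is NOK → AUD → BRL → CAD → NOK.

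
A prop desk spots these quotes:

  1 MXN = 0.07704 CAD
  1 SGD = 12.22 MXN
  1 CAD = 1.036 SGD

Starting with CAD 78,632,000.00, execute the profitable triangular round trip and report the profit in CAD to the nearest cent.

Profitable loop is CAD → MXN → SGD → CAD:
CAD 78,632,000.00 ÷ 0.07704 = MXN 1,020,664,589.82
MXN 1,020,664,589.82 ÷ 12.22 = SGD 83,524,107.19
SGD 83,524,107.19 ÷ 1.036 = CAD 80,621,725.08
Profit = CAD 80,621,725.08 − CAD 78,632,000.00

Profit: CAD 1,989,725.08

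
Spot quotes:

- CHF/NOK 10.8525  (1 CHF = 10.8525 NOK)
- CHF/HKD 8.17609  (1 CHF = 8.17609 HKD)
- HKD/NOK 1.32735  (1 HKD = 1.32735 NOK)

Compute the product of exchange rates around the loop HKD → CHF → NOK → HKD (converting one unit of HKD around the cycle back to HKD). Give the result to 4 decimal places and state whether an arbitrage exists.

Around HKD → CHF → NOK → HKD: 1 ÷ 8.17609 × 10.8525 ÷ 1.32735 = 0.999997
Product ≈ 1 (deviation 0.000%, within rounding noise).

1.0000 (no arbitrage)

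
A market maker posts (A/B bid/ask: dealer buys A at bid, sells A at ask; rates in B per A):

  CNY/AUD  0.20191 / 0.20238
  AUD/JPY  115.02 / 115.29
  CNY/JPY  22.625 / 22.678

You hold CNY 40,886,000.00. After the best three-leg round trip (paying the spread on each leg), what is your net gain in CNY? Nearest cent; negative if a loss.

Net profit: CNY 983,817.26

Best loop CNY → AUD → JPY → CNY:
CNY 40,886,000.00 × 0.20191 (sell CNY at bid) = AUD 8,255,292.26
AUD 8,255,292.26 × 115.02 (sell AUD at bid) = JPY 949,523,716
JPY 949,523,716 ÷ 22.678 (buy CNY at ask) = CNY 41,869,817.26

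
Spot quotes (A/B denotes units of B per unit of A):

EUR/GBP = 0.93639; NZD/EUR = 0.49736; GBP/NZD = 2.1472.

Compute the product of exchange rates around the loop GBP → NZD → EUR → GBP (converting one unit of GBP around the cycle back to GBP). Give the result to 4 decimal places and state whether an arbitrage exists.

1.0000 (no arbitrage)

Around GBP → NZD → EUR → GBP: 1 × 2.1472 × 0.49736 × 0.93639 = 1.000000
Product ≈ 1 (deviation 0.000%, within rounding noise).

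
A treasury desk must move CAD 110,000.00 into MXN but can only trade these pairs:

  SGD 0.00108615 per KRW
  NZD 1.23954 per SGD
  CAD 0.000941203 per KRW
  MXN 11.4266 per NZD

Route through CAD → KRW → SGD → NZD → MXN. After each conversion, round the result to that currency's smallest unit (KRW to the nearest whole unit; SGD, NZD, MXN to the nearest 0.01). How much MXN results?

CAD 110,000.00 ÷ 0.000941203 = KRW 116,871,706
KRW 116,871,706 × 0.00108615 = SGD 126,940.20
SGD 126,940.20 × 1.23954 = NZD 157,347.46
NZD 157,347.46 × 11.4266 = MXN 1,797,946.49

MXN 1,797,946.49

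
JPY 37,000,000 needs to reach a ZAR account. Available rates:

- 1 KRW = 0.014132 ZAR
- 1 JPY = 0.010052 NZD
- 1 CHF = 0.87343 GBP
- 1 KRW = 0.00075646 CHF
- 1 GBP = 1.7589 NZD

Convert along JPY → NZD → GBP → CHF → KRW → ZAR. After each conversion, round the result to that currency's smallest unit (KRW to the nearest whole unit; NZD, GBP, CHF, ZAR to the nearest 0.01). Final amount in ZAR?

ZAR 4,522,750.19

JPY 37,000,000 × 0.010052 = NZD 371,924.00
NZD 371,924.00 ÷ 1.7589 = GBP 211,452.61
GBP 211,452.61 ÷ 0.87343 = CHF 242,094.51
CHF 242,094.51 ÷ 0.00075646 = KRW 320,036,102
KRW 320,036,102 × 0.014132 = ZAR 4,522,750.19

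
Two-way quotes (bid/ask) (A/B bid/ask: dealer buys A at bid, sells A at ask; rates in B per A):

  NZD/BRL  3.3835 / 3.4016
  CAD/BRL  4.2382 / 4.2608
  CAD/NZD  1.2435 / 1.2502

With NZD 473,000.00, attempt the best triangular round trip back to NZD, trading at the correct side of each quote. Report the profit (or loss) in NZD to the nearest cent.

Net result: NZD -1,610.56 (no profitable arbitrage after spreads)

Best loop NZD → CAD → BRL → NZD:
NZD 473,000.00 ÷ 1.2502 (buy CAD at ask) = CAD 378,339.47
CAD 378,339.47 × 4.2382 (sell CAD at bid) = BRL 1,603,478.32
BRL 1,603,478.32 ÷ 3.4016 (buy NZD at ask) = NZD 471,389.44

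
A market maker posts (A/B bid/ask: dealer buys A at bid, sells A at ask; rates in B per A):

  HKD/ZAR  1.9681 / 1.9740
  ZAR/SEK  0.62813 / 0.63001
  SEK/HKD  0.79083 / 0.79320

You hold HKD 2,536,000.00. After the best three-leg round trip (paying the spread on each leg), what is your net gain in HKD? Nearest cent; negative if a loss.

Net profit: HKD 34,821.67

Best loop HKD → SEK → ZAR → HKD:
HKD 2,536,000.00 ÷ 0.79320 (buy SEK at ask) = SEK 3,197,176.00
SEK 3,197,176.00 ÷ 0.63001 (buy ZAR at ask) = ZAR 5,074,801.98
ZAR 5,074,801.98 ÷ 1.9740 (buy HKD at ask) = HKD 2,570,821.67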